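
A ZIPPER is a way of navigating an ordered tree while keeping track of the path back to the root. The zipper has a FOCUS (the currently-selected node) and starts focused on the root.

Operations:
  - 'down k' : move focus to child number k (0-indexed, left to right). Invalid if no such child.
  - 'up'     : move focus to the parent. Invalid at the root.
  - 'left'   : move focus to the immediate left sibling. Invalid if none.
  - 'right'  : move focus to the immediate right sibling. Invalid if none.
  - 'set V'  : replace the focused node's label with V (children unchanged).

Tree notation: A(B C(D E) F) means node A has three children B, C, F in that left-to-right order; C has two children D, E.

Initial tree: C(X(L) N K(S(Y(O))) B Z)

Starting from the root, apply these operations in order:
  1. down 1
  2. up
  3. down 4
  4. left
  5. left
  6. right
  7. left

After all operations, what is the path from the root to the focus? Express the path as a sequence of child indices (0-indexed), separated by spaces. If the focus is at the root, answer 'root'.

Step 1 (down 1): focus=N path=1 depth=1 children=[] left=['X'] right=['K', 'B', 'Z'] parent=C
Step 2 (up): focus=C path=root depth=0 children=['X', 'N', 'K', 'B', 'Z'] (at root)
Step 3 (down 4): focus=Z path=4 depth=1 children=[] left=['X', 'N', 'K', 'B'] right=[] parent=C
Step 4 (left): focus=B path=3 depth=1 children=[] left=['X', 'N', 'K'] right=['Z'] parent=C
Step 5 (left): focus=K path=2 depth=1 children=['S'] left=['X', 'N'] right=['B', 'Z'] parent=C
Step 6 (right): focus=B path=3 depth=1 children=[] left=['X', 'N', 'K'] right=['Z'] parent=C
Step 7 (left): focus=K path=2 depth=1 children=['S'] left=['X', 'N'] right=['B', 'Z'] parent=C

Answer: 2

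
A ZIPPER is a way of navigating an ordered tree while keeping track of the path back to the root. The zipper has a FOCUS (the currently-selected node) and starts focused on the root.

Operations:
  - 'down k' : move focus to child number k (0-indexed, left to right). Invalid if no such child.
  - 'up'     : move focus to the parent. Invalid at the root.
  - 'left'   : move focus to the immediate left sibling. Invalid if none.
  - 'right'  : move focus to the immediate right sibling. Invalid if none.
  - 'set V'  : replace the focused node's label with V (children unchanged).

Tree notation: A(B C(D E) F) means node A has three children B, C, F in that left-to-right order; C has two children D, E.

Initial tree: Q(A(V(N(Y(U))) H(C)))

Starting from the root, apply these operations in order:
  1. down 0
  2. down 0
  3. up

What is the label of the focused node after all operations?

Answer: A

Derivation:
Step 1 (down 0): focus=A path=0 depth=1 children=['V', 'H'] left=[] right=[] parent=Q
Step 2 (down 0): focus=V path=0/0 depth=2 children=['N'] left=[] right=['H'] parent=A
Step 3 (up): focus=A path=0 depth=1 children=['V', 'H'] left=[] right=[] parent=Q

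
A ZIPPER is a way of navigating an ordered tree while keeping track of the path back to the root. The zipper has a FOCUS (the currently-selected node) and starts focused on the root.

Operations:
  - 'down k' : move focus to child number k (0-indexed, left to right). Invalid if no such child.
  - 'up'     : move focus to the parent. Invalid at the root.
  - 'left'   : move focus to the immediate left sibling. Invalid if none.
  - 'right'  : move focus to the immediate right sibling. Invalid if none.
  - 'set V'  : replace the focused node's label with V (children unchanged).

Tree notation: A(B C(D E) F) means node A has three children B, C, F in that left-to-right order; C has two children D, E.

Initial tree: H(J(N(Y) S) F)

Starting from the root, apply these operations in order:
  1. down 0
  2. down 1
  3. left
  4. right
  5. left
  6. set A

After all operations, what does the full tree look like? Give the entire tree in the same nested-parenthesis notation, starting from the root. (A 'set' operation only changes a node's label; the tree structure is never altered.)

Answer: H(J(A(Y) S) F)

Derivation:
Step 1 (down 0): focus=J path=0 depth=1 children=['N', 'S'] left=[] right=['F'] parent=H
Step 2 (down 1): focus=S path=0/1 depth=2 children=[] left=['N'] right=[] parent=J
Step 3 (left): focus=N path=0/0 depth=2 children=['Y'] left=[] right=['S'] parent=J
Step 4 (right): focus=S path=0/1 depth=2 children=[] left=['N'] right=[] parent=J
Step 5 (left): focus=N path=0/0 depth=2 children=['Y'] left=[] right=['S'] parent=J
Step 6 (set A): focus=A path=0/0 depth=2 children=['Y'] left=[] right=['S'] parent=J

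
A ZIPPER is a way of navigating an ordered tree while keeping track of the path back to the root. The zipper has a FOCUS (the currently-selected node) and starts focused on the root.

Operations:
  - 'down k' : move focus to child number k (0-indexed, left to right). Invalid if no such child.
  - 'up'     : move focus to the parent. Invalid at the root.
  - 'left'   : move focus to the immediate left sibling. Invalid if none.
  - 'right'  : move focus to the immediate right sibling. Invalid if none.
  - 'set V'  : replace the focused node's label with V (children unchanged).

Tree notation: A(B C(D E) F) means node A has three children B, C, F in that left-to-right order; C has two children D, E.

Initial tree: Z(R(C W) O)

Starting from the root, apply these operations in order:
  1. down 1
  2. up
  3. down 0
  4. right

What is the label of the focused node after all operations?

Step 1 (down 1): focus=O path=1 depth=1 children=[] left=['R'] right=[] parent=Z
Step 2 (up): focus=Z path=root depth=0 children=['R', 'O'] (at root)
Step 3 (down 0): focus=R path=0 depth=1 children=['C', 'W'] left=[] right=['O'] parent=Z
Step 4 (right): focus=O path=1 depth=1 children=[] left=['R'] right=[] parent=Z

Answer: O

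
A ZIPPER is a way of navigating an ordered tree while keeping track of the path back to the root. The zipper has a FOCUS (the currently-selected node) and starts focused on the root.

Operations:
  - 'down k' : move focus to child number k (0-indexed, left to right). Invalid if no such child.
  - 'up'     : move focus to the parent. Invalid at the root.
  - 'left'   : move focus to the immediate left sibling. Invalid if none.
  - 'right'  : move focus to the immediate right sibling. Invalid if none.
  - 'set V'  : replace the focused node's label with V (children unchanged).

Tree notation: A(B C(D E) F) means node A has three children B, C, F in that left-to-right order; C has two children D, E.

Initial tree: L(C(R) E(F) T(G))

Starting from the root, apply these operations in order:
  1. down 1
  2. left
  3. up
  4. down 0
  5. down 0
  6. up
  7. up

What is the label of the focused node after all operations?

Answer: L

Derivation:
Step 1 (down 1): focus=E path=1 depth=1 children=['F'] left=['C'] right=['T'] parent=L
Step 2 (left): focus=C path=0 depth=1 children=['R'] left=[] right=['E', 'T'] parent=L
Step 3 (up): focus=L path=root depth=0 children=['C', 'E', 'T'] (at root)
Step 4 (down 0): focus=C path=0 depth=1 children=['R'] left=[] right=['E', 'T'] parent=L
Step 5 (down 0): focus=R path=0/0 depth=2 children=[] left=[] right=[] parent=C
Step 6 (up): focus=C path=0 depth=1 children=['R'] left=[] right=['E', 'T'] parent=L
Step 7 (up): focus=L path=root depth=0 children=['C', 'E', 'T'] (at root)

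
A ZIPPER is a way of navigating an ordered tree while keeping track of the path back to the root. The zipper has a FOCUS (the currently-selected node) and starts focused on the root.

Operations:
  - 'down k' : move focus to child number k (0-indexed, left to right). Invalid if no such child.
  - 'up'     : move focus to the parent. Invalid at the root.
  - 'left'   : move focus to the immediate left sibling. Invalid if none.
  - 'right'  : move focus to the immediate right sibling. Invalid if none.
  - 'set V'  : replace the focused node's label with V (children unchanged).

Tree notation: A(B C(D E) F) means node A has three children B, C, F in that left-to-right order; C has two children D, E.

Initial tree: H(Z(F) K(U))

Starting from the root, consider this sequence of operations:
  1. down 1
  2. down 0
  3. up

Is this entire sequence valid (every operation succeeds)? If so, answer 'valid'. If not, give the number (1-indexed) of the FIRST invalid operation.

Answer: valid

Derivation:
Step 1 (down 1): focus=K path=1 depth=1 children=['U'] left=['Z'] right=[] parent=H
Step 2 (down 0): focus=U path=1/0 depth=2 children=[] left=[] right=[] parent=K
Step 3 (up): focus=K path=1 depth=1 children=['U'] left=['Z'] right=[] parent=H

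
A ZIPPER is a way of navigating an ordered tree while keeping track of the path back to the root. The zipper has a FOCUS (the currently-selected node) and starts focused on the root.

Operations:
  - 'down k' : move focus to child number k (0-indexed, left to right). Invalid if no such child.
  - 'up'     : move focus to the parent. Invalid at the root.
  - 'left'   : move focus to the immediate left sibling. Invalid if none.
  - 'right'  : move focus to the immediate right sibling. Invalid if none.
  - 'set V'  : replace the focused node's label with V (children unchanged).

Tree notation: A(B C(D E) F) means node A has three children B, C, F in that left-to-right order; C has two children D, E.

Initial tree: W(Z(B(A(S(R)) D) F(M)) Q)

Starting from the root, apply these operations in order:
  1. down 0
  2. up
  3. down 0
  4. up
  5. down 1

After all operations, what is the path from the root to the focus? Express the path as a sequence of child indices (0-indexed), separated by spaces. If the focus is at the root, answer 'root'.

Step 1 (down 0): focus=Z path=0 depth=1 children=['B', 'F'] left=[] right=['Q'] parent=W
Step 2 (up): focus=W path=root depth=0 children=['Z', 'Q'] (at root)
Step 3 (down 0): focus=Z path=0 depth=1 children=['B', 'F'] left=[] right=['Q'] parent=W
Step 4 (up): focus=W path=root depth=0 children=['Z', 'Q'] (at root)
Step 5 (down 1): focus=Q path=1 depth=1 children=[] left=['Z'] right=[] parent=W

Answer: 1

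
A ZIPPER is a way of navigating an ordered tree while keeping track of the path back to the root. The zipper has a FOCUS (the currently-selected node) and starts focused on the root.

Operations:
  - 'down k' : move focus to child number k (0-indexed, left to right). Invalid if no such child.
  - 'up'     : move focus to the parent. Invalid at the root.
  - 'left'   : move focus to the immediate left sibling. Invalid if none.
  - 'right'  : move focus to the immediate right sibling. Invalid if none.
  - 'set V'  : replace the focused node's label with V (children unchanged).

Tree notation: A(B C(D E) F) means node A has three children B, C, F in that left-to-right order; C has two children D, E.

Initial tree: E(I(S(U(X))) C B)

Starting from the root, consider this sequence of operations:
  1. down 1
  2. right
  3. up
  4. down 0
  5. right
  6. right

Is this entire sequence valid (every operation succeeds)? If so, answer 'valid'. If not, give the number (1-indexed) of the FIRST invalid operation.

Answer: valid

Derivation:
Step 1 (down 1): focus=C path=1 depth=1 children=[] left=['I'] right=['B'] parent=E
Step 2 (right): focus=B path=2 depth=1 children=[] left=['I', 'C'] right=[] parent=E
Step 3 (up): focus=E path=root depth=0 children=['I', 'C', 'B'] (at root)
Step 4 (down 0): focus=I path=0 depth=1 children=['S'] left=[] right=['C', 'B'] parent=E
Step 5 (right): focus=C path=1 depth=1 children=[] left=['I'] right=['B'] parent=E
Step 6 (right): focus=B path=2 depth=1 children=[] left=['I', 'C'] right=[] parent=E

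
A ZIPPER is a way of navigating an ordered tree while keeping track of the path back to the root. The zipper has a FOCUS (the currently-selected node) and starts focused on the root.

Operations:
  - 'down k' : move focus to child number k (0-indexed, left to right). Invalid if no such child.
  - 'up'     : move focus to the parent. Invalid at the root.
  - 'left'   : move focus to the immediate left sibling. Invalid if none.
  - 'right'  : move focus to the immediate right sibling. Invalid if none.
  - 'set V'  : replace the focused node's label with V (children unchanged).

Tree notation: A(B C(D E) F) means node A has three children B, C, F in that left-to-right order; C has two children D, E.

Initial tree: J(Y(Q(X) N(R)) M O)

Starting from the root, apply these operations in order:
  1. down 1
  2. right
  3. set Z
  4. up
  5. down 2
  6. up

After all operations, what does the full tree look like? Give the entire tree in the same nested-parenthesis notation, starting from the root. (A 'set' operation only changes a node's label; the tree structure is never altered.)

Answer: J(Y(Q(X) N(R)) M Z)

Derivation:
Step 1 (down 1): focus=M path=1 depth=1 children=[] left=['Y'] right=['O'] parent=J
Step 2 (right): focus=O path=2 depth=1 children=[] left=['Y', 'M'] right=[] parent=J
Step 3 (set Z): focus=Z path=2 depth=1 children=[] left=['Y', 'M'] right=[] parent=J
Step 4 (up): focus=J path=root depth=0 children=['Y', 'M', 'Z'] (at root)
Step 5 (down 2): focus=Z path=2 depth=1 children=[] left=['Y', 'M'] right=[] parent=J
Step 6 (up): focus=J path=root depth=0 children=['Y', 'M', 'Z'] (at root)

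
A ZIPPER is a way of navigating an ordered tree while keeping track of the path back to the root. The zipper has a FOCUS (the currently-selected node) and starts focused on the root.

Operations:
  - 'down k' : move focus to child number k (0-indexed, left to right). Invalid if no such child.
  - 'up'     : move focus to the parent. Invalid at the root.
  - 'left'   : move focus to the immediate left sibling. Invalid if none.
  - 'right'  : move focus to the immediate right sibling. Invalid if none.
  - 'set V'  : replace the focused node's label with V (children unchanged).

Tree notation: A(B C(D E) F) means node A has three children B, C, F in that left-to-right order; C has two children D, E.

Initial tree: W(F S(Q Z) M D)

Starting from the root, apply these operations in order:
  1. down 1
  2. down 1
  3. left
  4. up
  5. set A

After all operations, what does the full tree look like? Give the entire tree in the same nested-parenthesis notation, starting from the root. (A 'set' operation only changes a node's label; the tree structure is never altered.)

Answer: W(F A(Q Z) M D)

Derivation:
Step 1 (down 1): focus=S path=1 depth=1 children=['Q', 'Z'] left=['F'] right=['M', 'D'] parent=W
Step 2 (down 1): focus=Z path=1/1 depth=2 children=[] left=['Q'] right=[] parent=S
Step 3 (left): focus=Q path=1/0 depth=2 children=[] left=[] right=['Z'] parent=S
Step 4 (up): focus=S path=1 depth=1 children=['Q', 'Z'] left=['F'] right=['M', 'D'] parent=W
Step 5 (set A): focus=A path=1 depth=1 children=['Q', 'Z'] left=['F'] right=['M', 'D'] parent=W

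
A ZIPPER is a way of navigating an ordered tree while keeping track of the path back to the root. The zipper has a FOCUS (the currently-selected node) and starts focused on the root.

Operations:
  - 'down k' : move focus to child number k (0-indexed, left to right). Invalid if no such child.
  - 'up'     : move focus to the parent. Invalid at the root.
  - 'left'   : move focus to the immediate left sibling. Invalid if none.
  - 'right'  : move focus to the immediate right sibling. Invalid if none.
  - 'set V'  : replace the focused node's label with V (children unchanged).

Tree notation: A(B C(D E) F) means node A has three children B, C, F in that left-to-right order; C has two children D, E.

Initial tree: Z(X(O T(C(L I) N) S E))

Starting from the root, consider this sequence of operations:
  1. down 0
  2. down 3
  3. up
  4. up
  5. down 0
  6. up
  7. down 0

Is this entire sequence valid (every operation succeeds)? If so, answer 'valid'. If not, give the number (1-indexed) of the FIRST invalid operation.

Answer: valid

Derivation:
Step 1 (down 0): focus=X path=0 depth=1 children=['O', 'T', 'S', 'E'] left=[] right=[] parent=Z
Step 2 (down 3): focus=E path=0/3 depth=2 children=[] left=['O', 'T', 'S'] right=[] parent=X
Step 3 (up): focus=X path=0 depth=1 children=['O', 'T', 'S', 'E'] left=[] right=[] parent=Z
Step 4 (up): focus=Z path=root depth=0 children=['X'] (at root)
Step 5 (down 0): focus=X path=0 depth=1 children=['O', 'T', 'S', 'E'] left=[] right=[] parent=Z
Step 6 (up): focus=Z path=root depth=0 children=['X'] (at root)
Step 7 (down 0): focus=X path=0 depth=1 children=['O', 'T', 'S', 'E'] left=[] right=[] parent=Z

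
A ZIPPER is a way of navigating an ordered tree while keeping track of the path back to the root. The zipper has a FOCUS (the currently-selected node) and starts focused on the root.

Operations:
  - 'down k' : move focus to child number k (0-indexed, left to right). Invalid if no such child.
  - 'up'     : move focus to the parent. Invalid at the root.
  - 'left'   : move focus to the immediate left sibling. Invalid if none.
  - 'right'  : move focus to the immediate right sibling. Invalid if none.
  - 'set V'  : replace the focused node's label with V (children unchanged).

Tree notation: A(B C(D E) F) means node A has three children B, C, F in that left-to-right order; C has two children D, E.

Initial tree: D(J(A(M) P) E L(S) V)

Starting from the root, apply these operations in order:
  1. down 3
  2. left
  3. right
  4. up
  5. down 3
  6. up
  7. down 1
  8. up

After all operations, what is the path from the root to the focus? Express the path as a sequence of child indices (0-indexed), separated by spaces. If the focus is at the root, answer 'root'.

Step 1 (down 3): focus=V path=3 depth=1 children=[] left=['J', 'E', 'L'] right=[] parent=D
Step 2 (left): focus=L path=2 depth=1 children=['S'] left=['J', 'E'] right=['V'] parent=D
Step 3 (right): focus=V path=3 depth=1 children=[] left=['J', 'E', 'L'] right=[] parent=D
Step 4 (up): focus=D path=root depth=0 children=['J', 'E', 'L', 'V'] (at root)
Step 5 (down 3): focus=V path=3 depth=1 children=[] left=['J', 'E', 'L'] right=[] parent=D
Step 6 (up): focus=D path=root depth=0 children=['J', 'E', 'L', 'V'] (at root)
Step 7 (down 1): focus=E path=1 depth=1 children=[] left=['J'] right=['L', 'V'] parent=D
Step 8 (up): focus=D path=root depth=0 children=['J', 'E', 'L', 'V'] (at root)

Answer: root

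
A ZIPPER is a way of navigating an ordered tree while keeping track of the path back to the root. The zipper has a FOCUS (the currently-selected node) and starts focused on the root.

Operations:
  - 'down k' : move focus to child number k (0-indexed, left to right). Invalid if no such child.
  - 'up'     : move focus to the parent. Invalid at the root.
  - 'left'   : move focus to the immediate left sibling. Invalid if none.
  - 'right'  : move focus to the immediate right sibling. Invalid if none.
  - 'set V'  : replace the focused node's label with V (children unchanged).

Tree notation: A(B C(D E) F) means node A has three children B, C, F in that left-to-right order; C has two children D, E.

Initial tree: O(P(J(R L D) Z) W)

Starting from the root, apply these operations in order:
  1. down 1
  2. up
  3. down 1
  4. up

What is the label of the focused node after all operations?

Answer: O

Derivation:
Step 1 (down 1): focus=W path=1 depth=1 children=[] left=['P'] right=[] parent=O
Step 2 (up): focus=O path=root depth=0 children=['P', 'W'] (at root)
Step 3 (down 1): focus=W path=1 depth=1 children=[] left=['P'] right=[] parent=O
Step 4 (up): focus=O path=root depth=0 children=['P', 'W'] (at root)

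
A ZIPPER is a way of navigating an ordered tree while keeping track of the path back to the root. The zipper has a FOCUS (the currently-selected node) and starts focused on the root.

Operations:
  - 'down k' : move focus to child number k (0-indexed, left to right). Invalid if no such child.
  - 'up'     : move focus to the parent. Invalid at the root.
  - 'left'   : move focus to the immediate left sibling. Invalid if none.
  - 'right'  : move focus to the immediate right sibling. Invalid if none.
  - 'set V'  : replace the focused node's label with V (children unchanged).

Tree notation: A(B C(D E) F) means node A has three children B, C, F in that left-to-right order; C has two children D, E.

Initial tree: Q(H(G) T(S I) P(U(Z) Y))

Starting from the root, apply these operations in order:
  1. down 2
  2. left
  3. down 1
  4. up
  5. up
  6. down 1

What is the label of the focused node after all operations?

Answer: T

Derivation:
Step 1 (down 2): focus=P path=2 depth=1 children=['U', 'Y'] left=['H', 'T'] right=[] parent=Q
Step 2 (left): focus=T path=1 depth=1 children=['S', 'I'] left=['H'] right=['P'] parent=Q
Step 3 (down 1): focus=I path=1/1 depth=2 children=[] left=['S'] right=[] parent=T
Step 4 (up): focus=T path=1 depth=1 children=['S', 'I'] left=['H'] right=['P'] parent=Q
Step 5 (up): focus=Q path=root depth=0 children=['H', 'T', 'P'] (at root)
Step 6 (down 1): focus=T path=1 depth=1 children=['S', 'I'] left=['H'] right=['P'] parent=Q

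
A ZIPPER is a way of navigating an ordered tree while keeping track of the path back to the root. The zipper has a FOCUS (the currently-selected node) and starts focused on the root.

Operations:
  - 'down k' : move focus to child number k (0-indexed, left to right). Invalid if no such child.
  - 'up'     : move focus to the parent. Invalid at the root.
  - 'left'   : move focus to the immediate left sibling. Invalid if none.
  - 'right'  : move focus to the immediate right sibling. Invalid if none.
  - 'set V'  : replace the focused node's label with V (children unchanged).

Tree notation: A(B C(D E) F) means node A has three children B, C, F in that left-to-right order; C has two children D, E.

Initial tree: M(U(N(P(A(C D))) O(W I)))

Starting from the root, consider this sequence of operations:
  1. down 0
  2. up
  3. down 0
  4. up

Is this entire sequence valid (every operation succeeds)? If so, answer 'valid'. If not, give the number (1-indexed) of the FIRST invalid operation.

Answer: valid

Derivation:
Step 1 (down 0): focus=U path=0 depth=1 children=['N', 'O'] left=[] right=[] parent=M
Step 2 (up): focus=M path=root depth=0 children=['U'] (at root)
Step 3 (down 0): focus=U path=0 depth=1 children=['N', 'O'] left=[] right=[] parent=M
Step 4 (up): focus=M path=root depth=0 children=['U'] (at root)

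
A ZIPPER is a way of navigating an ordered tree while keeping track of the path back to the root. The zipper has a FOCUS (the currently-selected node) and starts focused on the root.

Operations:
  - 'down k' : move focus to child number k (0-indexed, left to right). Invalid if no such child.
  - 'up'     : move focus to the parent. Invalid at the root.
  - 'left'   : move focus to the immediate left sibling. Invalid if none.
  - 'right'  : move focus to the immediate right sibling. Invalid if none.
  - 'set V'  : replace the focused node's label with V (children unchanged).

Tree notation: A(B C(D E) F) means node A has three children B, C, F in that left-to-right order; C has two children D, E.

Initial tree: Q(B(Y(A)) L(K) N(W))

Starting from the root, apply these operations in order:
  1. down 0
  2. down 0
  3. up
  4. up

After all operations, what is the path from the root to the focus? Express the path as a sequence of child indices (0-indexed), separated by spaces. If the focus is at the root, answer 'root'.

Step 1 (down 0): focus=B path=0 depth=1 children=['Y'] left=[] right=['L', 'N'] parent=Q
Step 2 (down 0): focus=Y path=0/0 depth=2 children=['A'] left=[] right=[] parent=B
Step 3 (up): focus=B path=0 depth=1 children=['Y'] left=[] right=['L', 'N'] parent=Q
Step 4 (up): focus=Q path=root depth=0 children=['B', 'L', 'N'] (at root)

Answer: root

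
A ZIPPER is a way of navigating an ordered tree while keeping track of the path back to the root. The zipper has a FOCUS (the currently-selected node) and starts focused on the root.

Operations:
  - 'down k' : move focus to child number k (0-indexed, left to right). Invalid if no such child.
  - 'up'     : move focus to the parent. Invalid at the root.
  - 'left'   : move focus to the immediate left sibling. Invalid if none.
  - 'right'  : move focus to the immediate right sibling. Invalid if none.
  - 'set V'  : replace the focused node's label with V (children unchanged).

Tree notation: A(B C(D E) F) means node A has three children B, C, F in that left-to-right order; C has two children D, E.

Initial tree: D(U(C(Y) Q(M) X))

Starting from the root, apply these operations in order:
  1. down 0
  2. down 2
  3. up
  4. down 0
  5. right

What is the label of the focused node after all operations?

Answer: Q

Derivation:
Step 1 (down 0): focus=U path=0 depth=1 children=['C', 'Q', 'X'] left=[] right=[] parent=D
Step 2 (down 2): focus=X path=0/2 depth=2 children=[] left=['C', 'Q'] right=[] parent=U
Step 3 (up): focus=U path=0 depth=1 children=['C', 'Q', 'X'] left=[] right=[] parent=D
Step 4 (down 0): focus=C path=0/0 depth=2 children=['Y'] left=[] right=['Q', 'X'] parent=U
Step 5 (right): focus=Q path=0/1 depth=2 children=['M'] left=['C'] right=['X'] parent=U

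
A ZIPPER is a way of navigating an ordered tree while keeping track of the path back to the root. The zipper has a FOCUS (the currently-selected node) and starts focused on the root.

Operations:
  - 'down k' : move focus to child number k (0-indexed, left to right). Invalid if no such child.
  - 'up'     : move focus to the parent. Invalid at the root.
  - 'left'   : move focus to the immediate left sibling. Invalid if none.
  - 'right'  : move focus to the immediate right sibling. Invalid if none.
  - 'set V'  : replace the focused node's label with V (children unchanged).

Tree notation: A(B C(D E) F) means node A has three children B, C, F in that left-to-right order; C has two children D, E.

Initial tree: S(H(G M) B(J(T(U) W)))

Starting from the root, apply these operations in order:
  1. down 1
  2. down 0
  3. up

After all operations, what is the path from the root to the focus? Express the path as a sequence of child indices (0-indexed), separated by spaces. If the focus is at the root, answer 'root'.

Step 1 (down 1): focus=B path=1 depth=1 children=['J'] left=['H'] right=[] parent=S
Step 2 (down 0): focus=J path=1/0 depth=2 children=['T', 'W'] left=[] right=[] parent=B
Step 3 (up): focus=B path=1 depth=1 children=['J'] left=['H'] right=[] parent=S

Answer: 1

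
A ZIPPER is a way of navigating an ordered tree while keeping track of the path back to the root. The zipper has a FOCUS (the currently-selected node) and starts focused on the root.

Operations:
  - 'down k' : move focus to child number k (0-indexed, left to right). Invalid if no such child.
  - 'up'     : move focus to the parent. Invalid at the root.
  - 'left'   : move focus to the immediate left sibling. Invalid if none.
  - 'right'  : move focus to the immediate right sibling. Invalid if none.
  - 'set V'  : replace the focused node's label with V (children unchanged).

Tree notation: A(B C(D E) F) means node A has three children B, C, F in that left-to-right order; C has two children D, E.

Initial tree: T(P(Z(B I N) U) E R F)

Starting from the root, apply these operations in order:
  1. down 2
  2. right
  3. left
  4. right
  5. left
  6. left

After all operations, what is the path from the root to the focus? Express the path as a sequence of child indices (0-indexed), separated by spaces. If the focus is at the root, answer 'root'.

Answer: 1

Derivation:
Step 1 (down 2): focus=R path=2 depth=1 children=[] left=['P', 'E'] right=['F'] parent=T
Step 2 (right): focus=F path=3 depth=1 children=[] left=['P', 'E', 'R'] right=[] parent=T
Step 3 (left): focus=R path=2 depth=1 children=[] left=['P', 'E'] right=['F'] parent=T
Step 4 (right): focus=F path=3 depth=1 children=[] left=['P', 'E', 'R'] right=[] parent=T
Step 5 (left): focus=R path=2 depth=1 children=[] left=['P', 'E'] right=['F'] parent=T
Step 6 (left): focus=E path=1 depth=1 children=[] left=['P'] right=['R', 'F'] parent=T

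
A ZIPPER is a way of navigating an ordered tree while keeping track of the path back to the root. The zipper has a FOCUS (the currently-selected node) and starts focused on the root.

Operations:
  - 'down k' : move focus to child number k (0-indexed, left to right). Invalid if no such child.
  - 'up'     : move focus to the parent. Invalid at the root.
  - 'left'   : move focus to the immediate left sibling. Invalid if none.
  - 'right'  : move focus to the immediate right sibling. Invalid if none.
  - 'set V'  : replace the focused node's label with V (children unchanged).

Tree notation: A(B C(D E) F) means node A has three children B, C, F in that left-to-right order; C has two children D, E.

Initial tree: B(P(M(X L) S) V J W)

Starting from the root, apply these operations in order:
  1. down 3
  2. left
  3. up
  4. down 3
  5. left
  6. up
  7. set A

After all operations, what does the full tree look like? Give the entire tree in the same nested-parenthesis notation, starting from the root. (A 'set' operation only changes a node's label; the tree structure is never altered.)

Step 1 (down 3): focus=W path=3 depth=1 children=[] left=['P', 'V', 'J'] right=[] parent=B
Step 2 (left): focus=J path=2 depth=1 children=[] left=['P', 'V'] right=['W'] parent=B
Step 3 (up): focus=B path=root depth=0 children=['P', 'V', 'J', 'W'] (at root)
Step 4 (down 3): focus=W path=3 depth=1 children=[] left=['P', 'V', 'J'] right=[] parent=B
Step 5 (left): focus=J path=2 depth=1 children=[] left=['P', 'V'] right=['W'] parent=B
Step 6 (up): focus=B path=root depth=0 children=['P', 'V', 'J', 'W'] (at root)
Step 7 (set A): focus=A path=root depth=0 children=['P', 'V', 'J', 'W'] (at root)

Answer: A(P(M(X L) S) V J W)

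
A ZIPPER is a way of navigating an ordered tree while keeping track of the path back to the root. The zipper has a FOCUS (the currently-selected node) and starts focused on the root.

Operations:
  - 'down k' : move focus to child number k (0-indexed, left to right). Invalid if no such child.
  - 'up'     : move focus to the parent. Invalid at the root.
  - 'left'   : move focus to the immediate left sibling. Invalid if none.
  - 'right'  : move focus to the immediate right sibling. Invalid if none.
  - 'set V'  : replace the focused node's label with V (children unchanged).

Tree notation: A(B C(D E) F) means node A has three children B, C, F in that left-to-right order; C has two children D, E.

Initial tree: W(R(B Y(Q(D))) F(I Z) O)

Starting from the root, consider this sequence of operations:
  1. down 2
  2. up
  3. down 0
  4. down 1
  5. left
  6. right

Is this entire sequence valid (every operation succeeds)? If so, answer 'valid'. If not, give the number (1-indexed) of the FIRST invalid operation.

Step 1 (down 2): focus=O path=2 depth=1 children=[] left=['R', 'F'] right=[] parent=W
Step 2 (up): focus=W path=root depth=0 children=['R', 'F', 'O'] (at root)
Step 3 (down 0): focus=R path=0 depth=1 children=['B', 'Y'] left=[] right=['F', 'O'] parent=W
Step 4 (down 1): focus=Y path=0/1 depth=2 children=['Q'] left=['B'] right=[] parent=R
Step 5 (left): focus=B path=0/0 depth=2 children=[] left=[] right=['Y'] parent=R
Step 6 (right): focus=Y path=0/1 depth=2 children=['Q'] left=['B'] right=[] parent=R

Answer: valid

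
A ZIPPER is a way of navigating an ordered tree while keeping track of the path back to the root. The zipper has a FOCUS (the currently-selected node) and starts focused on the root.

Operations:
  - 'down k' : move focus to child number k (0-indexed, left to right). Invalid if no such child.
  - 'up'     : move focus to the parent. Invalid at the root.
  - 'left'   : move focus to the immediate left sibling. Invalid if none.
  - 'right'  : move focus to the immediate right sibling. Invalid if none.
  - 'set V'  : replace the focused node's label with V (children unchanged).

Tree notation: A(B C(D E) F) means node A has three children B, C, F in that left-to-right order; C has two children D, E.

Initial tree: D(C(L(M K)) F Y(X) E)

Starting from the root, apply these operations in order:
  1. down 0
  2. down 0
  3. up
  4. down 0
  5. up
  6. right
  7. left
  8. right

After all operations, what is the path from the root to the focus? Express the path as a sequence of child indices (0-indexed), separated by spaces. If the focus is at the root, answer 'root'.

Step 1 (down 0): focus=C path=0 depth=1 children=['L'] left=[] right=['F', 'Y', 'E'] parent=D
Step 2 (down 0): focus=L path=0/0 depth=2 children=['M', 'K'] left=[] right=[] parent=C
Step 3 (up): focus=C path=0 depth=1 children=['L'] left=[] right=['F', 'Y', 'E'] parent=D
Step 4 (down 0): focus=L path=0/0 depth=2 children=['M', 'K'] left=[] right=[] parent=C
Step 5 (up): focus=C path=0 depth=1 children=['L'] left=[] right=['F', 'Y', 'E'] parent=D
Step 6 (right): focus=F path=1 depth=1 children=[] left=['C'] right=['Y', 'E'] parent=D
Step 7 (left): focus=C path=0 depth=1 children=['L'] left=[] right=['F', 'Y', 'E'] parent=D
Step 8 (right): focus=F path=1 depth=1 children=[] left=['C'] right=['Y', 'E'] parent=D

Answer: 1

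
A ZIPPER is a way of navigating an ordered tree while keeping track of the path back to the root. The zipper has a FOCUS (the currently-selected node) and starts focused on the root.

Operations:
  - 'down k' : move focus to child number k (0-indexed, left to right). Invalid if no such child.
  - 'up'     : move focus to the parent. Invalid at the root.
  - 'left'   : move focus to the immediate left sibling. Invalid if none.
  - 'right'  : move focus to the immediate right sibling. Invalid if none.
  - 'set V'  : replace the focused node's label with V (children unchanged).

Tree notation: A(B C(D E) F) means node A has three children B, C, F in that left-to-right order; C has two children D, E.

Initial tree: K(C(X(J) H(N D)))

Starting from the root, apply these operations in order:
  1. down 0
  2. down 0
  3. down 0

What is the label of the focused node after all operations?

Step 1 (down 0): focus=C path=0 depth=1 children=['X', 'H'] left=[] right=[] parent=K
Step 2 (down 0): focus=X path=0/0 depth=2 children=['J'] left=[] right=['H'] parent=C
Step 3 (down 0): focus=J path=0/0/0 depth=3 children=[] left=[] right=[] parent=X

Answer: J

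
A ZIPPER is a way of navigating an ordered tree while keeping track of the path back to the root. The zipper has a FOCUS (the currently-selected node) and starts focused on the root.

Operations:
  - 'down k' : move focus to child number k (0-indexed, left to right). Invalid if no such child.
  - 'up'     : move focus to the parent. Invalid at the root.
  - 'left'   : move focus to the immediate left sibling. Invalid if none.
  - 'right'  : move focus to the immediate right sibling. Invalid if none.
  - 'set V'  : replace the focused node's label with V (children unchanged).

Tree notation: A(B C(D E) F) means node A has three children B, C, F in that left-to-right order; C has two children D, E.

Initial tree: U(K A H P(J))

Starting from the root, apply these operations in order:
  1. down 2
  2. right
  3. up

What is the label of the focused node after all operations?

Answer: U

Derivation:
Step 1 (down 2): focus=H path=2 depth=1 children=[] left=['K', 'A'] right=['P'] parent=U
Step 2 (right): focus=P path=3 depth=1 children=['J'] left=['K', 'A', 'H'] right=[] parent=U
Step 3 (up): focus=U path=root depth=0 children=['K', 'A', 'H', 'P'] (at root)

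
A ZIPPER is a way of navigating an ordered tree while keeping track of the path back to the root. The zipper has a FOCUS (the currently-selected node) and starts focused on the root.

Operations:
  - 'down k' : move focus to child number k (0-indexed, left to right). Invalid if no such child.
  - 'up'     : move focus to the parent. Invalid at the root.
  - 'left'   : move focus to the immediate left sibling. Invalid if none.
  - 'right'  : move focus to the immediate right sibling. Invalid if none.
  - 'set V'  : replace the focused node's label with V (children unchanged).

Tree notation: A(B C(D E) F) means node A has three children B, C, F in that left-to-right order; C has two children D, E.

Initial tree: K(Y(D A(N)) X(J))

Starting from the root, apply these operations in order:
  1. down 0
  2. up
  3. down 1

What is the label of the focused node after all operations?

Step 1 (down 0): focus=Y path=0 depth=1 children=['D', 'A'] left=[] right=['X'] parent=K
Step 2 (up): focus=K path=root depth=0 children=['Y', 'X'] (at root)
Step 3 (down 1): focus=X path=1 depth=1 children=['J'] left=['Y'] right=[] parent=K

Answer: X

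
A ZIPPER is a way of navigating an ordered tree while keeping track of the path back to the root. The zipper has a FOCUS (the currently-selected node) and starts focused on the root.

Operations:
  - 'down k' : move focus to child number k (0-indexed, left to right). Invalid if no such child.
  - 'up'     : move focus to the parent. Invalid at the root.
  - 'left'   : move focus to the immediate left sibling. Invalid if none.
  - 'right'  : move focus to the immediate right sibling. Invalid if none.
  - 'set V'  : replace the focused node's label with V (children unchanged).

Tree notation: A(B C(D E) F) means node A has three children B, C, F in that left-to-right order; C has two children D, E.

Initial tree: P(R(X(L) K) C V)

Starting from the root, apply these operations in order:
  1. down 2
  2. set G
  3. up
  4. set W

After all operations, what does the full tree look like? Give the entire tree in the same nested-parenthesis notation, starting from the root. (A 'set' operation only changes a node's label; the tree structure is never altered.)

Step 1 (down 2): focus=V path=2 depth=1 children=[] left=['R', 'C'] right=[] parent=P
Step 2 (set G): focus=G path=2 depth=1 children=[] left=['R', 'C'] right=[] parent=P
Step 3 (up): focus=P path=root depth=0 children=['R', 'C', 'G'] (at root)
Step 4 (set W): focus=W path=root depth=0 children=['R', 'C', 'G'] (at root)

Answer: W(R(X(L) K) C G)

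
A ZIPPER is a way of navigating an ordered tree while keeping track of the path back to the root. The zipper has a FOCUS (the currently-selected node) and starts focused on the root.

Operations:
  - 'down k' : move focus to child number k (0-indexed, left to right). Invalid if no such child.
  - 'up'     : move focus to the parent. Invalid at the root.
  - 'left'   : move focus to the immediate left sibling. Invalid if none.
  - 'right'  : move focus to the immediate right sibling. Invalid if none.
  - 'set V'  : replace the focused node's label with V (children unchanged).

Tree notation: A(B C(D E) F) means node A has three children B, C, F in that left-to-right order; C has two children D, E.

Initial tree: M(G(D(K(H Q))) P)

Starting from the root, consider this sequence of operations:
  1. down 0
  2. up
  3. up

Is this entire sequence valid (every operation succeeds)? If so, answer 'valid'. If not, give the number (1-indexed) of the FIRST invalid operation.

Answer: 3

Derivation:
Step 1 (down 0): focus=G path=0 depth=1 children=['D'] left=[] right=['P'] parent=M
Step 2 (up): focus=M path=root depth=0 children=['G', 'P'] (at root)
Step 3 (up): INVALID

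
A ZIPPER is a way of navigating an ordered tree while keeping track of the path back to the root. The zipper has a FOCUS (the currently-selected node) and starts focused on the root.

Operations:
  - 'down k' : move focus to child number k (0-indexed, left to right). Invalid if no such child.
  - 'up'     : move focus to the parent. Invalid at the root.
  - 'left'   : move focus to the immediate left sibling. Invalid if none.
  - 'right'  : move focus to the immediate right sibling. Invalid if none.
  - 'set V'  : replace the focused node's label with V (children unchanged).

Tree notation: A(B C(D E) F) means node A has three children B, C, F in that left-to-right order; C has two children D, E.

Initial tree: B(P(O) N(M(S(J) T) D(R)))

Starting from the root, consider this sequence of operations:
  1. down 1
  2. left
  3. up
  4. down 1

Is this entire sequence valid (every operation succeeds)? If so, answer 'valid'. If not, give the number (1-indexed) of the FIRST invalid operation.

Step 1 (down 1): focus=N path=1 depth=1 children=['M', 'D'] left=['P'] right=[] parent=B
Step 2 (left): focus=P path=0 depth=1 children=['O'] left=[] right=['N'] parent=B
Step 3 (up): focus=B path=root depth=0 children=['P', 'N'] (at root)
Step 4 (down 1): focus=N path=1 depth=1 children=['M', 'D'] left=['P'] right=[] parent=B

Answer: valid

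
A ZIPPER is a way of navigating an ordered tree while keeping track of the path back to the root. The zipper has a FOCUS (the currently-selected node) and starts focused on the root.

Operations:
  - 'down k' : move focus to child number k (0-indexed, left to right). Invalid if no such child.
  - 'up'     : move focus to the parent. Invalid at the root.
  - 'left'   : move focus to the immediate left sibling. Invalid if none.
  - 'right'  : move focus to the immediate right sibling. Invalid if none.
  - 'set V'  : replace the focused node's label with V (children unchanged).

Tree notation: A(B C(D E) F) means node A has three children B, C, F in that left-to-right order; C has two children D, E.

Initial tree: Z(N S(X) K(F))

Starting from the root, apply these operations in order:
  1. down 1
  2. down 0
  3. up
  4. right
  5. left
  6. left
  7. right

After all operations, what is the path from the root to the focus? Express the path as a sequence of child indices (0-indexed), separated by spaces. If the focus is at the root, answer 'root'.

Step 1 (down 1): focus=S path=1 depth=1 children=['X'] left=['N'] right=['K'] parent=Z
Step 2 (down 0): focus=X path=1/0 depth=2 children=[] left=[] right=[] parent=S
Step 3 (up): focus=S path=1 depth=1 children=['X'] left=['N'] right=['K'] parent=Z
Step 4 (right): focus=K path=2 depth=1 children=['F'] left=['N', 'S'] right=[] parent=Z
Step 5 (left): focus=S path=1 depth=1 children=['X'] left=['N'] right=['K'] parent=Z
Step 6 (left): focus=N path=0 depth=1 children=[] left=[] right=['S', 'K'] parent=Z
Step 7 (right): focus=S path=1 depth=1 children=['X'] left=['N'] right=['K'] parent=Z

Answer: 1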